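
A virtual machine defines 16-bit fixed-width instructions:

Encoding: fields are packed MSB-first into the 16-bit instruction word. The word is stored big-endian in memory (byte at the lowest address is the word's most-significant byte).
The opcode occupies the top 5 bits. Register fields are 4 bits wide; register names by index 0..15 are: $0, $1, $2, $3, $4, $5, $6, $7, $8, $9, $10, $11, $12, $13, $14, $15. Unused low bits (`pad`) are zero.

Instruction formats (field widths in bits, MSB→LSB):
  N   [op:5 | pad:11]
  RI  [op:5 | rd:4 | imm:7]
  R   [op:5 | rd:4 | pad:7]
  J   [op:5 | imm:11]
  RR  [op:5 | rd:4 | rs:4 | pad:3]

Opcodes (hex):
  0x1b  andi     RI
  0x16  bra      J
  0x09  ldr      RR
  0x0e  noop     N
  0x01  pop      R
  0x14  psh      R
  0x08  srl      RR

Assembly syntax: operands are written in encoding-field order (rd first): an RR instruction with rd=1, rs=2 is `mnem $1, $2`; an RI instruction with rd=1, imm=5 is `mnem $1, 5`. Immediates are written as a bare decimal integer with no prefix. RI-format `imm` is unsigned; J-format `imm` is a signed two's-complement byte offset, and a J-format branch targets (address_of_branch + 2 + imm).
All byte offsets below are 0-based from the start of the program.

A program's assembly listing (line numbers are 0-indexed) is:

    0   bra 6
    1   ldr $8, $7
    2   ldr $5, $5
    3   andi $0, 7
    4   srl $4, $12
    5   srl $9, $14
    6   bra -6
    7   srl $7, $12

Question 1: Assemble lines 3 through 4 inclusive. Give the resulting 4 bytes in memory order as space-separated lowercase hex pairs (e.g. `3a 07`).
d8 07 42 60

line 3 (andi): pack op=0x1b:5|rd=0:4|imm=7:7 = 0xd807; big→ d8 07
line 4 (srl): pack op=0x8:5|rd=4:4|rs=12:4|pad=0:3 = 0x4260; big→ 42 60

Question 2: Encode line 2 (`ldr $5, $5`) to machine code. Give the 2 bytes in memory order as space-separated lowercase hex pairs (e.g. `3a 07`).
L2: ldr op=0x9:5|rd=5:4|rs=5:4|pad=0:3 ⇒ 0x4aa8 ⇒ big 4a a8

4a a8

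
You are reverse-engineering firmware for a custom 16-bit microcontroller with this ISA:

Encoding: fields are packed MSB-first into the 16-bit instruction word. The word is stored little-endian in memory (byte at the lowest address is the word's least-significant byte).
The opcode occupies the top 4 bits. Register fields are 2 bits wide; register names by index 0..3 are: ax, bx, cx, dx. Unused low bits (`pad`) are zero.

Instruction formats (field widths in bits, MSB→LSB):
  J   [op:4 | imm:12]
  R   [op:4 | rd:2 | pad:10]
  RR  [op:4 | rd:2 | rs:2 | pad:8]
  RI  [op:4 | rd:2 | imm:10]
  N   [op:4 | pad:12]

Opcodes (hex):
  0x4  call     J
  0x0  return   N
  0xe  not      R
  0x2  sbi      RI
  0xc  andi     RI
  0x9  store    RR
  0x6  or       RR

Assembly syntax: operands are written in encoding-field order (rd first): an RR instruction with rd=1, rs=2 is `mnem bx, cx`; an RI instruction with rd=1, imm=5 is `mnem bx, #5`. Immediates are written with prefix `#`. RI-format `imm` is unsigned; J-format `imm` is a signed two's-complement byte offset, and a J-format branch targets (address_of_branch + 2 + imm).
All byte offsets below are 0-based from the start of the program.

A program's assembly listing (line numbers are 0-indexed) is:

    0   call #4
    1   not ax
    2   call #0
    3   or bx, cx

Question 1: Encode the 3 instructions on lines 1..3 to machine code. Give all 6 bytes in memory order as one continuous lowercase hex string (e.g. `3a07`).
L1: not op=0xe:4|rd=0:2|pad=0:10 ⇒ 0xe000 ⇒ little 00 e0
L2: call op=0x4:4|imm=0:12 ⇒ 0x4000 ⇒ little 00 40
L3: or op=0x6:4|rd=1:2|rs=2:2|pad=0:8 ⇒ 0x6600 ⇒ little 00 66

00e000400066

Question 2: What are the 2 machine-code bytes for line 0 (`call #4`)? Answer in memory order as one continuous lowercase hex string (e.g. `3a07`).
0440

L0: call op=0x4:4|imm=4:12 ⇒ 0x4004 ⇒ little 04 40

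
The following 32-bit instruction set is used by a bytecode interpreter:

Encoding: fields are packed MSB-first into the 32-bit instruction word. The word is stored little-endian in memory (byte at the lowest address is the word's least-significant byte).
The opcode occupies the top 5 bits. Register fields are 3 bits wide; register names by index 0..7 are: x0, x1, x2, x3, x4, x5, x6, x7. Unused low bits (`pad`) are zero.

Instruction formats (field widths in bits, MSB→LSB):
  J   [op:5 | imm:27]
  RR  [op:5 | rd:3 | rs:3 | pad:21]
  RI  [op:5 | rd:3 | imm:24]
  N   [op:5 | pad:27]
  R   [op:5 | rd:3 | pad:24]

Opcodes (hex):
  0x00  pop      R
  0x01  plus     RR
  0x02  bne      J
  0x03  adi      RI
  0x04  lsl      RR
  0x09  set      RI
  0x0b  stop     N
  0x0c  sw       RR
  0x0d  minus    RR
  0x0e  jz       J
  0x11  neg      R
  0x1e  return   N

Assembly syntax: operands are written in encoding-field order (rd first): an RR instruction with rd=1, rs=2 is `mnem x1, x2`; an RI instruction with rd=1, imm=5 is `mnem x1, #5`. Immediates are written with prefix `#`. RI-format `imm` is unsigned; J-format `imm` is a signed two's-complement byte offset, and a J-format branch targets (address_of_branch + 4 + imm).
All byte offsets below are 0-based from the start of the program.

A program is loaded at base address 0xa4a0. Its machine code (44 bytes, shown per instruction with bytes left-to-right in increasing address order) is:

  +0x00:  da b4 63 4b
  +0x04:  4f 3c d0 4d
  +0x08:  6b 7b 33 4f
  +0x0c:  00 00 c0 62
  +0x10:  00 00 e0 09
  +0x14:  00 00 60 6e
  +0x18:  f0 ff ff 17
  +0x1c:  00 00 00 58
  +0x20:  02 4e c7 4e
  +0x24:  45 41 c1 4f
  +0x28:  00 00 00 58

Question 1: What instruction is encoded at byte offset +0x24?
+0x24: 45 41 c1 4f ⇒ word 0x4fc14145 (little)
  opcode bits[31:27]=0x9: set/RI
  [26:24] rd=7 = x7
  [23:0] imm=12665157 = #12665157

set x7, #12665157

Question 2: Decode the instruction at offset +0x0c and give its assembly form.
sw x2, x6

@+0c  little-endian(00 00 c0 62) = 0x62c00000
  opcode bits[31:27]=0xc: sw/RR
  rd@[26:24]=0x2 ⇒ x2
  rs@[23:21]=0x6 ⇒ x6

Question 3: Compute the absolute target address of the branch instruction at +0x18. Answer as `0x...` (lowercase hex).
@+18  little-endian(f0 ff ff 17) = 0x17fffff0
  opcode bits[31:27]=0x2: bne/J
  [26:0] imm=134217712 (s27→-16) = #-16
  target = base 0xa4a0 + off 0x18 + 4 + imm -16 = 0xa4ac

0xa4ac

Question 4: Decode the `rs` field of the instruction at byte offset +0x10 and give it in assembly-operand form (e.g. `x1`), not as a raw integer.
x7

+0x10: 00 00 e0 09 ⇒ word 0x09e00000 (little)
  op=0x09e00000>>27=0x1 ⇒ plus (RR)
  rd: (w>>24)&0x7=0x1 → x1
  rs: (w>>21)&0x7=0x7 → x7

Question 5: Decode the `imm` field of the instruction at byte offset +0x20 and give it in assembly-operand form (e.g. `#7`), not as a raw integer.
+0x20: 02 4e c7 4e ⇒ word 0x4ec74e02 (little)
  opcode bits[31:27]=0x9: set/RI
  [26:24] rd=6 = x6
  [23:0] imm=13061634 = #13061634

#13061634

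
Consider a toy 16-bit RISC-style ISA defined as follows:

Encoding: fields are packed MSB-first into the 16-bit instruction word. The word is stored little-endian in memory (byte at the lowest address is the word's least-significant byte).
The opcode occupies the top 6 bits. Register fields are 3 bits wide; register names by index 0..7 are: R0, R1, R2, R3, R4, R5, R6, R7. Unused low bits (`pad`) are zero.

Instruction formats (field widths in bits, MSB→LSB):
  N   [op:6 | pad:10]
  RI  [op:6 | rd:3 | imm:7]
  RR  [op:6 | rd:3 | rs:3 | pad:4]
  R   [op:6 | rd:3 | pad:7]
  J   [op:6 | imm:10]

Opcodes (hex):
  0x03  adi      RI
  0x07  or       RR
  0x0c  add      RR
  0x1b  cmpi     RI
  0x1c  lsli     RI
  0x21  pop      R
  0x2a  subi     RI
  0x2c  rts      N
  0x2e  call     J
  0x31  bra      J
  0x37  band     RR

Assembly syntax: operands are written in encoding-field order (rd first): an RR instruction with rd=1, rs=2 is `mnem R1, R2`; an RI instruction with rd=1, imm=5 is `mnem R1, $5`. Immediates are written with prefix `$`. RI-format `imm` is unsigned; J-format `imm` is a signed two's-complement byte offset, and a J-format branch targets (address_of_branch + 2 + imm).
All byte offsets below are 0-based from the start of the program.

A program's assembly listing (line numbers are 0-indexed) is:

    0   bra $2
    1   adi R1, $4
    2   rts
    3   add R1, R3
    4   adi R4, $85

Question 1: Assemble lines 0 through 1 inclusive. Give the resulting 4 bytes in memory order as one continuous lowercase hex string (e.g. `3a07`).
02c4840c

line 0 (bra): pack op=0x31:6|imm=2:10 = 0xc402; little→ 02 c4
line 1 (adi): pack op=0x3:6|rd=1:3|imm=4:7 = 0x0c84; little→ 84 0c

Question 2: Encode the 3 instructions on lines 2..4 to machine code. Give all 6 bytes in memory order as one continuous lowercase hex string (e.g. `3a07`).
L2: rts op=0x2c:6|pad=0:10 ⇒ 0xb000 ⇒ little 00 b0
L3: add op=0xc:6|rd=1:3|rs=3:3|pad=0:4 ⇒ 0x30b0 ⇒ little b0 30
L4: adi op=0x3:6|rd=4:3|imm=85:7 ⇒ 0x0e55 ⇒ little 55 0e

00b0b030550e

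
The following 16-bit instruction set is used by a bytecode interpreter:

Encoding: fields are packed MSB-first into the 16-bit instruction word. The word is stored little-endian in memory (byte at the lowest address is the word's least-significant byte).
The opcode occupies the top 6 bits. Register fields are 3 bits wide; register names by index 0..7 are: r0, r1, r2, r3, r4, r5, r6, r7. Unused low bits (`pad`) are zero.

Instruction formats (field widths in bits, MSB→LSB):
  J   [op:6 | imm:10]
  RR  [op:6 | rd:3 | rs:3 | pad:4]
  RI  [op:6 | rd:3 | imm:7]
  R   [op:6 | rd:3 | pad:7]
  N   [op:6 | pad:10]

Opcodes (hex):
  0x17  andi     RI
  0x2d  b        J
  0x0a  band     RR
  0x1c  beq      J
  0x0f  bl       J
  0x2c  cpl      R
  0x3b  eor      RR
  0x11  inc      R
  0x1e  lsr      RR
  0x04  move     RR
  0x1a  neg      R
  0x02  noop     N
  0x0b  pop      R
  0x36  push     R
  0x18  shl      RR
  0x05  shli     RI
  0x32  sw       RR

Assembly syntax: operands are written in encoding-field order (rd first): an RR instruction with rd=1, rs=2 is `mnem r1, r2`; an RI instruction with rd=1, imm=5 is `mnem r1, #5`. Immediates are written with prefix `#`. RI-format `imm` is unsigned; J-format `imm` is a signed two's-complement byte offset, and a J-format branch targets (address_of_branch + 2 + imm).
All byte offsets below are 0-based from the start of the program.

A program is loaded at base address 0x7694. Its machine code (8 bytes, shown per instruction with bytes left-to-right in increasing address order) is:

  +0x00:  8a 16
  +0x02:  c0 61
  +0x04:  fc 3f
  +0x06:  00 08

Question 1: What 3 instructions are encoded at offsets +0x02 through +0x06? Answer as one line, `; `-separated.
+0x02: c0 61 ⇒ word 0x61c0 (little)
  op=0x61c0>>10=0x18 ⇒ shl (RR)
  [9:7] rd=3 = r3
  [6:4] rs=4 = r4
+0x04: fc 3f ⇒ word 0x3ffc (little)
  op=0x3ffc>>10=0xf ⇒ bl (J)
  [9:0] imm=1020 (s10→-4) = #-4
+0x06: 00 08 ⇒ word 0x0800 (little)
  op=0x0800>>10=0x2 ⇒ noop (N)

shl r3, r4; bl #-4; noop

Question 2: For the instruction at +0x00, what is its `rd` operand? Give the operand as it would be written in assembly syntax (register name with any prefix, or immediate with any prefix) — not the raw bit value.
[00] 8a 16 → 0x168a
  top 6b → 0x5 → shli [RI]
  rd@[9:7]=0x5 ⇒ r5
  imm@[6:0]=0xa ⇒ #10

r5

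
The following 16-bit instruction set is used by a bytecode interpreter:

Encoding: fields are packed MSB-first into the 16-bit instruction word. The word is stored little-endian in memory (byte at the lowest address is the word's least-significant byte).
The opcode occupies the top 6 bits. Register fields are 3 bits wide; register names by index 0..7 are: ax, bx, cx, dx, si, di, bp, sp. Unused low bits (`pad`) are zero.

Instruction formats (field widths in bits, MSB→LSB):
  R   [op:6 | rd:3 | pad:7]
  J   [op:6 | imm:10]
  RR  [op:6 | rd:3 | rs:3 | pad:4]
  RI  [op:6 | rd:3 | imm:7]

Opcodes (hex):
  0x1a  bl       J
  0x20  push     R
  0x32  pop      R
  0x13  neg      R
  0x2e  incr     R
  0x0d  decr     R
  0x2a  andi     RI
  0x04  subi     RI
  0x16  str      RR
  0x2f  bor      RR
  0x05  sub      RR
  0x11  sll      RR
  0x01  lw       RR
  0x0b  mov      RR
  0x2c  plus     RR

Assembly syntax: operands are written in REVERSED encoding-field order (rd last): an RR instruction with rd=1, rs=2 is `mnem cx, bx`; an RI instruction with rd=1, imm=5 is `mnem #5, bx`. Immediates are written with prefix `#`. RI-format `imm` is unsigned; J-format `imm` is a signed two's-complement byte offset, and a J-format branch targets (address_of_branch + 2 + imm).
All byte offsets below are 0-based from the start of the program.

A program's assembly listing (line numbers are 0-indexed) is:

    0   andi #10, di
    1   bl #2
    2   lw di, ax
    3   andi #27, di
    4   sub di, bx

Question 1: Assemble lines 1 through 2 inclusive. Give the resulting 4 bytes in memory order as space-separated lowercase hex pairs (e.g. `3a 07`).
line 1 (bl): pack op=0x1a:6|imm=2:10 = 0x6802; little→ 02 68
line 2 (lw): pack op=0x1:6|rd=0:3|rs=5:3|pad=0:4 = 0x0450; little→ 50 04

02 68 50 04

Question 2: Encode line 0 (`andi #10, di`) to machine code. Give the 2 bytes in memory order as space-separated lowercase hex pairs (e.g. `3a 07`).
8a aa

line 0 (andi): pack op=0x2a:6|rd=5:3|imm=10:7 = 0xaa8a; little→ 8a aa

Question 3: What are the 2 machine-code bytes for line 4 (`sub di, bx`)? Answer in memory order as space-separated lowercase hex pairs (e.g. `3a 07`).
4. sub fields op=0x5:6|rd=1:3|rs=5:3|pad=0:4 → word 14d0h → d0 14

d0 14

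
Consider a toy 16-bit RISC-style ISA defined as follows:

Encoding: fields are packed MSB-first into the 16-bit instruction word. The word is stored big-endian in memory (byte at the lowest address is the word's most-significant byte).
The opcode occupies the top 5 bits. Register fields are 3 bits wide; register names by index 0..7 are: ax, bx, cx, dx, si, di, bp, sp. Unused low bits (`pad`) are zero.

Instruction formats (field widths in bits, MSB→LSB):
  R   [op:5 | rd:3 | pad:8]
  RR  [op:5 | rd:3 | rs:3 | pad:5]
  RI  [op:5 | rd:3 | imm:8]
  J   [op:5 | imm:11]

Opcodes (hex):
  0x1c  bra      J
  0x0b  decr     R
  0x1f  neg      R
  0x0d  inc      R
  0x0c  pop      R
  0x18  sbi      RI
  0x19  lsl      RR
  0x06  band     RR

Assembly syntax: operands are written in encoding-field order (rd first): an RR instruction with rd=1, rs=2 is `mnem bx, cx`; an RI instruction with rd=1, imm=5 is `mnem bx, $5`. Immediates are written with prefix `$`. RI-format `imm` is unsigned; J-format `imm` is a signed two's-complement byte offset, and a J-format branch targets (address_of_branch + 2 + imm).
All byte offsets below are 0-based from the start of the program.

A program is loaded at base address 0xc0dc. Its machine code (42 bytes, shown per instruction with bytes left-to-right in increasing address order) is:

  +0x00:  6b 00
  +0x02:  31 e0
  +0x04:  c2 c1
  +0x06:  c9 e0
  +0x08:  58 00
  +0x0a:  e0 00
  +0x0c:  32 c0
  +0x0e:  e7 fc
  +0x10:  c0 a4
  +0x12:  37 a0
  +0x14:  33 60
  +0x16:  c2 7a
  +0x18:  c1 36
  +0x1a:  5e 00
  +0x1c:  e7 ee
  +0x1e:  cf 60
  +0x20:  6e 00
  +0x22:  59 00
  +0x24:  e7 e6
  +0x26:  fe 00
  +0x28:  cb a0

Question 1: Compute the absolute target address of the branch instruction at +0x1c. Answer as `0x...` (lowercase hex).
@+1c  big-endian(e7 ee) = 0xe7ee
  top 5b → 0x1c → bra [J]
  [10:0] imm=2030 (s11→-18) = $-18
  target = base 0xc0dc + off 0x1c + 2 + imm -18 = 0xc0e8

0xc0e8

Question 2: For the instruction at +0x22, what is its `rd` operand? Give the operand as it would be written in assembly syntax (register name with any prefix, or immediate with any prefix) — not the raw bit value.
+0x22: 59 00 ⇒ word 0x5900 (big)
  op=0x5900>>11=0xb ⇒ decr (R)
  rd: (w>>8)&0x7=0x1 → bx

bx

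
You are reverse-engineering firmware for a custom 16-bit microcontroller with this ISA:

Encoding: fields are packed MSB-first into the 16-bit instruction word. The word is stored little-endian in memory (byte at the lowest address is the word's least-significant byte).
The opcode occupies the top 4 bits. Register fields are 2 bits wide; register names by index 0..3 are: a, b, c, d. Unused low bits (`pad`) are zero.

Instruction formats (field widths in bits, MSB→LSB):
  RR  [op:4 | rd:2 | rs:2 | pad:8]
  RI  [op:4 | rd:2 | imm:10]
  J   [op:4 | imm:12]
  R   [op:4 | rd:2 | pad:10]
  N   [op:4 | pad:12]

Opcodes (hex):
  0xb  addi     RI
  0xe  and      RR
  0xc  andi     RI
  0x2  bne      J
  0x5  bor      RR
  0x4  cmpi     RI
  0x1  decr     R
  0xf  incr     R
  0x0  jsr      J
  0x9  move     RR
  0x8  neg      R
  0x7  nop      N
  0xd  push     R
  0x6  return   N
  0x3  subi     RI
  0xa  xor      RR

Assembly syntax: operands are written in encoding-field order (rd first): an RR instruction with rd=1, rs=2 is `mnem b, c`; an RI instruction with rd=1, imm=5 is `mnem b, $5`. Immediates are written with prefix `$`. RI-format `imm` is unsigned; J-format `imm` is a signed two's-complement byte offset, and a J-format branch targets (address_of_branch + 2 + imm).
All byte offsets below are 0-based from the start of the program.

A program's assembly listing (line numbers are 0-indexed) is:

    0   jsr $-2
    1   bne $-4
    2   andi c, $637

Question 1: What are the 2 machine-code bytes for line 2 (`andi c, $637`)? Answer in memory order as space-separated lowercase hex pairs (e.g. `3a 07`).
7d ca

L2: andi op=0xc:4|rd=2:2|imm=637:10 ⇒ 0xca7d ⇒ little 7d ca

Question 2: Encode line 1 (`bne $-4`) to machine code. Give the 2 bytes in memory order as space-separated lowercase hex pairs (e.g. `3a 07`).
line 1 (bne): pack op=0x2:4|imm=-4:12 = 0x2ffc; little→ fc 2f

fc 2f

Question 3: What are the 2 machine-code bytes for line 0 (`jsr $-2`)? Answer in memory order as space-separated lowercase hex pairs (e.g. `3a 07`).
L0: jsr op=0x0:4|imm=-2:12 ⇒ 0x0ffe ⇒ little fe 0f

fe 0f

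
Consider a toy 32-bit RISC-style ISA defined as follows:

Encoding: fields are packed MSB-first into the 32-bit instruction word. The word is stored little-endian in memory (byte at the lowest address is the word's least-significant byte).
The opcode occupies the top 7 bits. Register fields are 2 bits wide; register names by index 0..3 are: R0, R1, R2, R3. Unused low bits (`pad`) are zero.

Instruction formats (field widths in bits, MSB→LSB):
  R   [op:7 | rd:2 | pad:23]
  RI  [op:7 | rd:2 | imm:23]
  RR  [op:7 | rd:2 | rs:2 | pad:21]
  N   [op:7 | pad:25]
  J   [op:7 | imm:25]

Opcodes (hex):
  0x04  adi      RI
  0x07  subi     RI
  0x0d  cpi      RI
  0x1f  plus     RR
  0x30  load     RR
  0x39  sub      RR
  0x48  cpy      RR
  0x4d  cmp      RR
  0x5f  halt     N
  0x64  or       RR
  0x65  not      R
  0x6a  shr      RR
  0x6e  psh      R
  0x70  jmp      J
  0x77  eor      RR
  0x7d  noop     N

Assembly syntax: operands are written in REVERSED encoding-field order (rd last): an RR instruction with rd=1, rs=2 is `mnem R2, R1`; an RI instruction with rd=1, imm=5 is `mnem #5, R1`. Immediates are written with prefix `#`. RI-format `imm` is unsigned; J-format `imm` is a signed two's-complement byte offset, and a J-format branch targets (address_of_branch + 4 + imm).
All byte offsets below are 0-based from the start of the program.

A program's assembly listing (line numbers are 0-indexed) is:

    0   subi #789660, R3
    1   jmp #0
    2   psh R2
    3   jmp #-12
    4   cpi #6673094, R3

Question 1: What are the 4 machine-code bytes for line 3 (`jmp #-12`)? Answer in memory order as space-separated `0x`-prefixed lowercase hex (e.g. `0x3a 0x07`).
L3: jmp op=0x70:7|imm=-12:25 ⇒ 0xe1fffff4 ⇒ little f4 ff ff e1

0xf4 0xff 0xff 0xe1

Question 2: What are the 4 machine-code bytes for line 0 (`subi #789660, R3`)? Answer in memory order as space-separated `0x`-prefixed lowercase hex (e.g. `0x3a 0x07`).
0. subi fields op=0x7:7|rd=3:2|imm=789660:23 → word 0f8c0c9ch → 9c 0c 8c 0f

0x9c 0x0c 0x8c 0x0f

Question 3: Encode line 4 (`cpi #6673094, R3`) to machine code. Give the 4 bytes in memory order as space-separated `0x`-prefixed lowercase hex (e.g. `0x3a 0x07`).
L4: cpi op=0xd:7|rd=3:2|imm=6673094:23 ⇒ 0x1be5d2c6 ⇒ little c6 d2 e5 1b

0xc6 0xd2 0xe5 0x1b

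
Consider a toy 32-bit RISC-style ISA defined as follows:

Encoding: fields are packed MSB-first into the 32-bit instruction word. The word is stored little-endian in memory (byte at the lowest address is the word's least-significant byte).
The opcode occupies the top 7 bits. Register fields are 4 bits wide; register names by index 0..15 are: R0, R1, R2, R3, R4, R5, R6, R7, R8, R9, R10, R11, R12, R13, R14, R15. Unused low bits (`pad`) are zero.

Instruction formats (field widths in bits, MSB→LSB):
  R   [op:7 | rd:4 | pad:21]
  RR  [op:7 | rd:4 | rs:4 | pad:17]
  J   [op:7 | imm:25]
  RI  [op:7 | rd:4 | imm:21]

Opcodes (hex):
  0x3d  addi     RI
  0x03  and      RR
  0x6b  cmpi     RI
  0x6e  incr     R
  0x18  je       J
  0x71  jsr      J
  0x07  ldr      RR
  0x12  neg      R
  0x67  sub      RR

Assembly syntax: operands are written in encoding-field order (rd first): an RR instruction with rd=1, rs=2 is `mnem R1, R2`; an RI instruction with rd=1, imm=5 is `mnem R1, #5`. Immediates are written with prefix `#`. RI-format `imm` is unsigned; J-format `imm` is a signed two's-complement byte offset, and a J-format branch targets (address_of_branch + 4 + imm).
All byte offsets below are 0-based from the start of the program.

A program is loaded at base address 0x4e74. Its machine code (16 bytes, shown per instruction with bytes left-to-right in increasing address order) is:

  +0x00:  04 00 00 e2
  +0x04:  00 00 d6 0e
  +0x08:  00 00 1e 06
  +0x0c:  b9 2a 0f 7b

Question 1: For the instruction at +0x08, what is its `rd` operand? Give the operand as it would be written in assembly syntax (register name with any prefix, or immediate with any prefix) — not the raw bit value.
[08] 00 00 1e 06 → 0x061e0000
  op=0x061e0000>>25=0x3 ⇒ and (RR)
  rd@[24:21]=0x0 ⇒ R0
  rs@[20:17]=0xf ⇒ R15

R0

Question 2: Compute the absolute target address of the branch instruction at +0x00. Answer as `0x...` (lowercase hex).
off 0x00: read 04 00 00 e2 as little → 0xe2000004
  top 7b → 0x71 → jsr [J]
  [24:0] imm=4 = #4
  target = base 0x4e74 + off 0x00 + 4 + imm 4 = 0x4e7c

0x4e7c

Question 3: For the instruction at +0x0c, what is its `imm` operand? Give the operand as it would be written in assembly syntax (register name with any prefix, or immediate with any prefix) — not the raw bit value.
[0c] b9 2a 0f 7b → 0x7b0f2ab9
  op=0x7b0f2ab9>>25=0x3d ⇒ addi (RI)
  [24:21] rd=8 = R8
  [20:0] imm=993977 = #993977

#993977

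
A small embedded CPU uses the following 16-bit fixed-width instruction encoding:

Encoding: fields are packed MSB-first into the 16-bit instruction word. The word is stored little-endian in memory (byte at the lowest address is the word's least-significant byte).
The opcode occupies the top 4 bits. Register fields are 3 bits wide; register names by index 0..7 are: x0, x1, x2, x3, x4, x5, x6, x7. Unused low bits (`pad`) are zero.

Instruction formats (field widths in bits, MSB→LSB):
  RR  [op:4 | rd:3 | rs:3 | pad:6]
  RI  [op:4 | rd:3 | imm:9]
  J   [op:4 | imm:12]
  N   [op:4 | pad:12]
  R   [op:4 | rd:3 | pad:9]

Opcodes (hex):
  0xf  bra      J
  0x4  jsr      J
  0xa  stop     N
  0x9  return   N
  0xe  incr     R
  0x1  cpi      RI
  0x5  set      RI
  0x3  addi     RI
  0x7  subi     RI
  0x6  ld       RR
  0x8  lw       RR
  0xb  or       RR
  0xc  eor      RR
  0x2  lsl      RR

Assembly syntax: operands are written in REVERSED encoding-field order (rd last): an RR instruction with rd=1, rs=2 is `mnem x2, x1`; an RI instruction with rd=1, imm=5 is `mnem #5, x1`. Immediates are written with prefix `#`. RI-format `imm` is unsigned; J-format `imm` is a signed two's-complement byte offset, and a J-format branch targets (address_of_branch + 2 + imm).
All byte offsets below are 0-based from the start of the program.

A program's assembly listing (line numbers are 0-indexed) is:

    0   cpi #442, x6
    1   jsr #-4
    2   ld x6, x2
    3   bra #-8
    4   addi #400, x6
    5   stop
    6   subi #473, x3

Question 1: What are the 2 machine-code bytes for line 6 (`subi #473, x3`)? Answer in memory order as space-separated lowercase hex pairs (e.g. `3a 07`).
L6: subi op=0x7:4|rd=3:3|imm=473:9 ⇒ 0x77d9 ⇒ little d9 77

d9 77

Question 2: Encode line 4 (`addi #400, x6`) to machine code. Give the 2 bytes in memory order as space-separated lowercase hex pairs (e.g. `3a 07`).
90 3d

4. addi fields op=0x3:4|rd=6:3|imm=400:9 → word 3d90h → 90 3d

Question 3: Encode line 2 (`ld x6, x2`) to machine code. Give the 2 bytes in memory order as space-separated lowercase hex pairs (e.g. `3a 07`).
80 65

2. ld fields op=0x6:4|rd=2:3|rs=6:3|pad=0:6 → word 6580h → 80 65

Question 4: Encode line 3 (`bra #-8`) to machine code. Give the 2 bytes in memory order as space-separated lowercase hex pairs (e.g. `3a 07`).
f8 ff

L3: bra op=0xf:4|imm=-8:12 ⇒ 0xfff8 ⇒ little f8 ff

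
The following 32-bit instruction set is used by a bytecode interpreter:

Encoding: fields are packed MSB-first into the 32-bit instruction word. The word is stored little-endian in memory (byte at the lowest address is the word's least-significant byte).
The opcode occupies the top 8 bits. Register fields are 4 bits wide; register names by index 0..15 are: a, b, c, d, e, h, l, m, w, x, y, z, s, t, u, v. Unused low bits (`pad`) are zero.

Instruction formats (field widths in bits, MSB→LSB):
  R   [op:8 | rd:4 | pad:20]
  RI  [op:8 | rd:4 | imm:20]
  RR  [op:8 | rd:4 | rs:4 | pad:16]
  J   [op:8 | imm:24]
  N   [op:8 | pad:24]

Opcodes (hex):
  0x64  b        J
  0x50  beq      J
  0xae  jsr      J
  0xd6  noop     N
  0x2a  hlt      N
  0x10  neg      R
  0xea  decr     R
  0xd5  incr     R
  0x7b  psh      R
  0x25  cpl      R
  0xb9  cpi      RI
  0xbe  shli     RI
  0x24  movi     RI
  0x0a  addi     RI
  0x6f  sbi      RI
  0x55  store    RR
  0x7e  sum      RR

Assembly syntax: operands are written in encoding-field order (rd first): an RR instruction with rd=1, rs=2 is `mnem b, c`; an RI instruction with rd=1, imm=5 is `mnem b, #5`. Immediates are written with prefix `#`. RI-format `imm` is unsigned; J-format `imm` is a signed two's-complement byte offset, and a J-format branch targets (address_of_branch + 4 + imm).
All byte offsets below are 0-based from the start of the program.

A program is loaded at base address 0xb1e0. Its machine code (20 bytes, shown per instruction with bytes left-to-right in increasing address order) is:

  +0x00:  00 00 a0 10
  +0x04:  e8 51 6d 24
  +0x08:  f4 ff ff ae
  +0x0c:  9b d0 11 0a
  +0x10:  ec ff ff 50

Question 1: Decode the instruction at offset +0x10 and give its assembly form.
+0x10: ec ff ff 50 ⇒ word 0x50ffffec (little)
  op=0x50ffffec>>24=0x50 ⇒ beq (J)
  [23:0] imm=16777196 (s24→-20) = #-20

beq #-20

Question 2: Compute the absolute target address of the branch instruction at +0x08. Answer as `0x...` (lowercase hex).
0xb1e0

[08] f4 ff ff ae → 0xaefffff4
  opcode bits[31:24]=0xae: jsr/J
  imm: (w>>0)&0xffffff=0xfffff4 (s24→-12) → #-12
  target = base 0xb1e0 + off 0x08 + 4 + imm -12 = 0xb1e0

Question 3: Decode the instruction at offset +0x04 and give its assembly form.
off 0x04: read e8 51 6d 24 as little → 0x246d51e8
  top 8b → 0x24 → movi [RI]
  rd@[23:20]=0x6 ⇒ l
  imm@[19:0]=0xd51e8 ⇒ #872936

movi l, #872936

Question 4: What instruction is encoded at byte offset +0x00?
[00] 00 00 a0 10 → 0x10a00000
  opcode bits[31:24]=0x10: neg/R
  [23:20] rd=10 = y

neg y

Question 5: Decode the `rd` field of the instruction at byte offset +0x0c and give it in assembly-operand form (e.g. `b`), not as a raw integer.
[0c] 9b d0 11 0a → 0x0a11d09b
  op=0x0a11d09b>>24=0xa ⇒ addi (RI)
  rd: (w>>20)&0xf=0x1 → b
  imm: (w>>0)&0xfffff=0x1d09b → #118939

b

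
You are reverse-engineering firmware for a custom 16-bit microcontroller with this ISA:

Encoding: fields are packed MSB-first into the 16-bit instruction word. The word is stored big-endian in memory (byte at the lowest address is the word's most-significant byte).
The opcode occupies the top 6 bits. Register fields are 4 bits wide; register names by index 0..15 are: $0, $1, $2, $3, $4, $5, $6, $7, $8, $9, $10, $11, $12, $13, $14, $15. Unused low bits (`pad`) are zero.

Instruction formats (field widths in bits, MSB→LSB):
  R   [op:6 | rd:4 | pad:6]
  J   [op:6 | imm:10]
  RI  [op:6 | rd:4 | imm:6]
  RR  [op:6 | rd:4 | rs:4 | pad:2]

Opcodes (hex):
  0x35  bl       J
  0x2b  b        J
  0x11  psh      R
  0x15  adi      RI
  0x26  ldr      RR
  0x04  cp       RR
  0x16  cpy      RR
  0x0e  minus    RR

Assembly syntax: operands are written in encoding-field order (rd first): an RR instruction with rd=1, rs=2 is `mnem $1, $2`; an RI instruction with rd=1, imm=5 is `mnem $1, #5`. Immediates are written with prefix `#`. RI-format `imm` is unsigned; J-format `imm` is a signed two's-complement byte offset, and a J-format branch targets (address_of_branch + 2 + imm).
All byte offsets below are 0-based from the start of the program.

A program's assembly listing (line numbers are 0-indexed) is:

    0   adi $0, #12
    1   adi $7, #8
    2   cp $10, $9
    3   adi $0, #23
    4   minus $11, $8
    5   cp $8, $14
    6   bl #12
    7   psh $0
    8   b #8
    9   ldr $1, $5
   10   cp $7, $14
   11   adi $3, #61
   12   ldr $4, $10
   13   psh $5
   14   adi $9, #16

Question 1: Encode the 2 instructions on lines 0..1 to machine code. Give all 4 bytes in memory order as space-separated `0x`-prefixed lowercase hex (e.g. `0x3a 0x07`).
0x54 0x0c 0x55 0xc8

line 0 (adi): pack op=0x15:6|rd=0:4|imm=12:6 = 0x540c; big→ 54 0c
line 1 (adi): pack op=0x15:6|rd=7:4|imm=8:6 = 0x55c8; big→ 55 c8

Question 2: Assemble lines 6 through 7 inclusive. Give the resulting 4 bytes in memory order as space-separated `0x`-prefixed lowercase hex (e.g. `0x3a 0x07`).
0xd4 0x0c 0x44 0x00

6. bl fields op=0x35:6|imm=12:10 → word d40ch → d4 0c
7. psh fields op=0x11:6|rd=0:4|pad=0:6 → word 4400h → 44 00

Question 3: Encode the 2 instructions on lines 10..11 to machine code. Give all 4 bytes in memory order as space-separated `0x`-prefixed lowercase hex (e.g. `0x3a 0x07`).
10. cp fields op=0x4:6|rd=7:4|rs=14:4|pad=0:2 → word 11f8h → 11 f8
11. adi fields op=0x15:6|rd=3:4|imm=61:6 → word 54fdh → 54 fd

0x11 0xf8 0x54 0xfd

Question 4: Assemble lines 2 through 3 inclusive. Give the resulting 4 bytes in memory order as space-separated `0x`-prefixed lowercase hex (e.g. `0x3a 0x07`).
2. cp fields op=0x4:6|rd=10:4|rs=9:4|pad=0:2 → word 12a4h → 12 a4
3. adi fields op=0x15:6|rd=0:4|imm=23:6 → word 5417h → 54 17

0x12 0xa4 0x54 0x17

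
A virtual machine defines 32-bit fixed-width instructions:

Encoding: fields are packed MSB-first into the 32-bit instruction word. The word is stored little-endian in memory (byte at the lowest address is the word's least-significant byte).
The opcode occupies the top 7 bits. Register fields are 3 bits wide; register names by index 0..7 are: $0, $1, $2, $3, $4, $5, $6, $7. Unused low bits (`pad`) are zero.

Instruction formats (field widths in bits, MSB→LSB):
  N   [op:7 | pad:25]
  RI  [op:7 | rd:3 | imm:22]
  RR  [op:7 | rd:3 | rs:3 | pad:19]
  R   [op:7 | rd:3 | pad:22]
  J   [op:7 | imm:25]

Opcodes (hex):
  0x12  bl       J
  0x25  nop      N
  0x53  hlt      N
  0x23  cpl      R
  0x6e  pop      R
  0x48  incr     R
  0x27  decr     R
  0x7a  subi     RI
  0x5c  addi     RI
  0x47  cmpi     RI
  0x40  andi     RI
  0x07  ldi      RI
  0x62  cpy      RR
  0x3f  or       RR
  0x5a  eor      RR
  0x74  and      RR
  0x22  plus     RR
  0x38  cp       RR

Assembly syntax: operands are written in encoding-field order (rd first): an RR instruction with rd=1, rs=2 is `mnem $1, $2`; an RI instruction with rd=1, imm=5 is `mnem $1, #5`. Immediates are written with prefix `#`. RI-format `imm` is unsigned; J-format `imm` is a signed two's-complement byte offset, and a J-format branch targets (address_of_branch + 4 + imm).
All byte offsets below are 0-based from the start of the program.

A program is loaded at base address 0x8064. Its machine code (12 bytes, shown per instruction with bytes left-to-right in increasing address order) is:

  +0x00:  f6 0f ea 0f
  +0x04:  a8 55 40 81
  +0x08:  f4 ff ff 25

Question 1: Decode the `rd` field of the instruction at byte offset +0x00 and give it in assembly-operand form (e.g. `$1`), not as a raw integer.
+0x00: f6 0f ea 0f ⇒ word 0x0fea0ff6 (little)
  op=0x0fea0ff6>>25=0x7 ⇒ ldi (RI)
  [24:22] rd=7 = $7
  [21:0] imm=2756598 = #2756598

$7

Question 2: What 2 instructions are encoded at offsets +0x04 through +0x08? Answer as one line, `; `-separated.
andi $5, #21928; bl #-12

+0x04: a8 55 40 81 ⇒ word 0x814055a8 (little)
  top 7b → 0x40 → andi [RI]
  rd: (w>>22)&0x7=0x5 → $5
  imm: (w>>0)&0x3fffff=0x55a8 → #21928
+0x08: f4 ff ff 25 ⇒ word 0x25fffff4 (little)
  top 7b → 0x12 → bl [J]
  imm: (w>>0)&0x1ffffff=0x1fffff4 (s25→-12) → #-12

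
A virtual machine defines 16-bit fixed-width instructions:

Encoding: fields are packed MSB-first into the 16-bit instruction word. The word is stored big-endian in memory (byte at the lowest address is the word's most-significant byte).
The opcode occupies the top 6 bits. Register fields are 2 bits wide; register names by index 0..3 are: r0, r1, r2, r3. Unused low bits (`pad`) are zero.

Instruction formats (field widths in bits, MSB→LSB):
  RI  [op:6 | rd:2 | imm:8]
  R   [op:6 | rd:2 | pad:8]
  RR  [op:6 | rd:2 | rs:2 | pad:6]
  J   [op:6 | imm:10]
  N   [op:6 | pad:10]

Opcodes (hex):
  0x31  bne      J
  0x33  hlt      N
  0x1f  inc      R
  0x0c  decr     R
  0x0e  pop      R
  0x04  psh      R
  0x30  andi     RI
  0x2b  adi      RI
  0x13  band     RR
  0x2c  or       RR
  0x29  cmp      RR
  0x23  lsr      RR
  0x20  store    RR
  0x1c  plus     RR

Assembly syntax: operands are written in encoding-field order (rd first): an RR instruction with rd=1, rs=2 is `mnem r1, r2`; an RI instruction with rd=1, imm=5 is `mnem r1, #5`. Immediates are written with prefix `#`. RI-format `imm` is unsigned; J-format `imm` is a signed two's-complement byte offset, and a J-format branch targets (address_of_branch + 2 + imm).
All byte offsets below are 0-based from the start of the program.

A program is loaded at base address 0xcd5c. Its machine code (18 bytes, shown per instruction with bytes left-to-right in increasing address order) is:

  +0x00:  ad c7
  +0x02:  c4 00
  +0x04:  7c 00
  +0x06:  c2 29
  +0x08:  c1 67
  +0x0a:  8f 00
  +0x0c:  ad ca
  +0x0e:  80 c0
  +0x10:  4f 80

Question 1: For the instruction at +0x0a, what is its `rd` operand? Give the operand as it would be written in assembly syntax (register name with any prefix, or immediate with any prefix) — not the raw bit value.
off 0x0a: read 8f 00 as big → 0x8f00
  op=0x8f00>>10=0x23 ⇒ lsr (RR)
  rd: (w>>8)&0x3=0x3 → r3
  rs: (w>>6)&0x3=0x0 → r0

r3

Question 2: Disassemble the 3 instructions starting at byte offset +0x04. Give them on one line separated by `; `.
+0x04: 7c 00 ⇒ word 0x7c00 (big)
  op=0x7c00>>10=0x1f ⇒ inc (R)
  rd@[9:8]=0x0 ⇒ r0
+0x06: c2 29 ⇒ word 0xc229 (big)
  op=0xc229>>10=0x30 ⇒ andi (RI)
  rd@[9:8]=0x2 ⇒ r2
  imm@[7:0]=0x29 ⇒ #41
+0x08: c1 67 ⇒ word 0xc167 (big)
  op=0xc167>>10=0x30 ⇒ andi (RI)
  rd@[9:8]=0x1 ⇒ r1
  imm@[7:0]=0x67 ⇒ #103

inc r0; andi r2, #41; andi r1, #103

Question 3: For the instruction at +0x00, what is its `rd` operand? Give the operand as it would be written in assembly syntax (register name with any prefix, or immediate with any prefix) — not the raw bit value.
[00] ad c7 → 0xadc7
  top 6b → 0x2b → adi [RI]
  [9:8] rd=1 = r1
  [7:0] imm=199 = #199

r1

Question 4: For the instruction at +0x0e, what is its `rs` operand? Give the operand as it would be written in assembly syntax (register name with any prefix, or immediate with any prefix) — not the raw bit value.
[0e] 80 c0 → 0x80c0
  op=0x80c0>>10=0x20 ⇒ store (RR)
  rd: (w>>8)&0x3=0x0 → r0
  rs: (w>>6)&0x3=0x3 → r3

r3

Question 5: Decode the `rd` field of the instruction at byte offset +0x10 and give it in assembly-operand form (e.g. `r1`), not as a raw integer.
r3

[10] 4f 80 → 0x4f80
  opcode bits[15:10]=0x13: band/RR
  [9:8] rd=3 = r3
  [7:6] rs=2 = r2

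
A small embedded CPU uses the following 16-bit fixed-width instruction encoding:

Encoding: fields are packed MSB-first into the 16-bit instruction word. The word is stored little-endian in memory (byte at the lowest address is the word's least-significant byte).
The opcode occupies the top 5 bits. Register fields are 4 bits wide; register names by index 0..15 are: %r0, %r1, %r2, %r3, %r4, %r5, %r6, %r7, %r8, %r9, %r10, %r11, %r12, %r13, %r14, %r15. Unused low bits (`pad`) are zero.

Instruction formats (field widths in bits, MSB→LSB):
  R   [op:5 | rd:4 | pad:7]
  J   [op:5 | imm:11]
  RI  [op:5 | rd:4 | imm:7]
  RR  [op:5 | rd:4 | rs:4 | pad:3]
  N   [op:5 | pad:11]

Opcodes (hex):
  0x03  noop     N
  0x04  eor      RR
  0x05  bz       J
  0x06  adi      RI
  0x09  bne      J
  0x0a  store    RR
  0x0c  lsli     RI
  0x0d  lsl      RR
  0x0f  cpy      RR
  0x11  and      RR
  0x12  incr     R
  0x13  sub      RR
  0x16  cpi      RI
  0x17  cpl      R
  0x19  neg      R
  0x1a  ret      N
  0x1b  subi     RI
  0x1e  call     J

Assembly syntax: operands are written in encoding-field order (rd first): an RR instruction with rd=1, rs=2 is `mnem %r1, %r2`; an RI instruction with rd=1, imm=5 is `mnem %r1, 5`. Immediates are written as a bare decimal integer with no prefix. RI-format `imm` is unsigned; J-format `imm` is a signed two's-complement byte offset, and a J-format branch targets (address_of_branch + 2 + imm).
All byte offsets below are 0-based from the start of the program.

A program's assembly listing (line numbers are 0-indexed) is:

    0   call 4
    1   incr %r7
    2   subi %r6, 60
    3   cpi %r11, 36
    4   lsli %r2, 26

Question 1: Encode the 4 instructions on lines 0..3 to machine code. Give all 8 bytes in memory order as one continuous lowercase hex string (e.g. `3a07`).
04f080933cdba4b5

L0: call op=0x1e:5|imm=4:11 ⇒ 0xf004 ⇒ little 04 f0
L1: incr op=0x12:5|rd=7:4|pad=0:7 ⇒ 0x9380 ⇒ little 80 93
L2: subi op=0x1b:5|rd=6:4|imm=60:7 ⇒ 0xdb3c ⇒ little 3c db
L3: cpi op=0x16:5|rd=11:4|imm=36:7 ⇒ 0xb5a4 ⇒ little a4 b5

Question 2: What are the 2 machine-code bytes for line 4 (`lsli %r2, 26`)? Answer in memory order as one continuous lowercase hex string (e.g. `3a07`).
1a61

L4: lsli op=0xc:5|rd=2:4|imm=26:7 ⇒ 0x611a ⇒ little 1a 61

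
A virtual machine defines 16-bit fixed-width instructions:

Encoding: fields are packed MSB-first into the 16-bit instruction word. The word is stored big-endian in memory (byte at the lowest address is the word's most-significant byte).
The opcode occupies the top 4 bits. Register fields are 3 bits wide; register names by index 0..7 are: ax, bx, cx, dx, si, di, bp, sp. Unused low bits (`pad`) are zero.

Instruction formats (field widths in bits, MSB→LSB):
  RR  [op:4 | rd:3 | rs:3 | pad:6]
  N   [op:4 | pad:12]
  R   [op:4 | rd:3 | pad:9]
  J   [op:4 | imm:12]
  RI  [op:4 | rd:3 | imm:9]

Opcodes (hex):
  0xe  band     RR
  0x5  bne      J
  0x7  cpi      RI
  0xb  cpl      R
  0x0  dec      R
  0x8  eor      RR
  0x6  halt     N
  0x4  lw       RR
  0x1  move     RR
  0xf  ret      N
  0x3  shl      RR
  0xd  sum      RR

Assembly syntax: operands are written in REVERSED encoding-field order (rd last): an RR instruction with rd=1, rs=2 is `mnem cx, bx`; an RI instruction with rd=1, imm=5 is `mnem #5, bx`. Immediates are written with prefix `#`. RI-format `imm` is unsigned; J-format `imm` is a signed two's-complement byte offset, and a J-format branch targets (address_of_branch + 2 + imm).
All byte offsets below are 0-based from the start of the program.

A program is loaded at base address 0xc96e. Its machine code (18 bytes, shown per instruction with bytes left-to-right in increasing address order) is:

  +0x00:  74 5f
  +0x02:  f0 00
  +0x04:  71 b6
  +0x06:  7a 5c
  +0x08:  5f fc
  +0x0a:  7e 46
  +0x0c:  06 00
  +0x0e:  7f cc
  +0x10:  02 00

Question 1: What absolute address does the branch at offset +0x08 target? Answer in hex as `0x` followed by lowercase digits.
0xc974

@+08  big-endian(5f fc) = 0x5ffc
  opcode bits[15:12]=0x5: bne/J
  imm@[11:0]=0xffc (s12→-4) ⇒ #-4
  target = base 0xc96e + off 0x08 + 2 + imm -4 = 0xc974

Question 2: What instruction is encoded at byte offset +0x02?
ret

+0x02: f0 00 ⇒ word 0xf000 (big)
  top 4b → 0xf → ret [N]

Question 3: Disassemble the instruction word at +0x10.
@+10  big-endian(02 00) = 0x0200
  opcode bits[15:12]=0x0: dec/R
  [11:9] rd=1 = bx

dec bx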